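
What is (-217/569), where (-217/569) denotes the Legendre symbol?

(-217/569)
  = (352/569)    [-217 ≡ 352 mod 569]
  = (11/569)    [569 ≡ 1 mod 8 ⇒ (2/569)^5 = +1]
  = (569/11)    [QR: 569 ≡ 1 mod 4, sign kept]
  = (8/11)    [569 ≡ 8 mod 11]
  = -(1/11)    [11 ≡ 3 mod 8 ⇒ (2/11)^3 = -1]
  = -1    [(1/11) = 1]

-1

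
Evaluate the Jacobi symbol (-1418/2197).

(-1418/2197)
  = (1418/2197)    [2197 ≡ 1 mod 4 ⇒ (-1/2197) = +1]
  = -(709/2197)    [2197 ≡ 5 mod 8 ⇒ (2/2197) = -1]
  = -(2197/709)    [QR: 709 ≡ 1 mod 4, sign kept]
  = -(70/709)    [2197 ≡ 70 mod 709]
  = (35/709)    [709 ≡ 5 mod 8 ⇒ (2/709) = -1]
  = (709/35)    [QR: 709 ≡ 1 mod 4, sign kept]
  = (9/35)    [709 ≡ 9 mod 35]
  = (35/9)    [QR: 9 ≡ 1 mod 4, sign kept]
  = (8/9)    [35 ≡ 8 mod 9]
  = (1/9)    [9 ≡ 1 mod 8 ⇒ (2/9)^3 = +1]
  = 1    [(1/9) = 1]

1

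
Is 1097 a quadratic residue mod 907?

yes

Reduce the numerator: 1097 ≡ 190 (mod 907), so (1097|907) = (190|907).
Factor out 2: 190 = 2·95. Since 907 ≡ 3 (mod 8), (2|907) = -1. Now have -(95|907).
Both 95 ≡ 3 and 907 ≡ 3 (mod 4), so reciprocity gives (95|907) = -(907|95). Reduce: 907 ≡ 52 (mod 95). Now have (52|95).
Factor out 2: 52 = 2^2·13. Since 95 ≡ 7 (mod 8), (2|95) = +1, and (2|95)^2 = +1. Now have (13|95).
13 ≡ 1 (mod 4), so quadratic reciprocity gives (13|95) = (95|13). Reduce: 95 ≡ 4 (mod 13). Now have (4|13).
Factor out 2: 4 = 2^2. Since 13 ≡ 5 (mod 8), (2|13) = -1, and (2|13)^2 = +1. Now have (1|13).
(1|13) = 1. Collecting the sign factors: 1.
The Legendre symbol is 1, so x^2 ≡ 1097 (mod 907) has solution.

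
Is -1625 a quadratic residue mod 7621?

Reduce the numerator: -1625 ≡ 5996 (mod 7621), so (-1625/7621) = (5996/7621).
Factor out 2: 5996 = 2^2·1499. Since 7621 ≡ 5 (mod 8), (2/7621) = -1, and (2/7621)^2 = +1. Now have (1499/7621).
7621 ≡ 1 (mod 4), so quadratic reciprocity gives (1499/7621) = (7621/1499). Reduce: 7621 ≡ 126 (mod 1499). Now have (126/1499).
Factor out 2: 126 = 2·63. Since 1499 ≡ 3 (mod 8), (2/1499) = -1. Now have -(63/1499).
Both 63 ≡ 3 and 1499 ≡ 3 (mod 4), so reciprocity gives (63/1499) = -(1499/63). Reduce: 1499 ≡ 50 (mod 63). Now have (50/63).
Factor out 2: 50 = 2·25. Since 63 ≡ 7 (mod 8), (2/63) = +1. Now have (25/63).
25 ≡ 1 (mod 4), so quadratic reciprocity gives (25/63) = (63/25). Reduce: 63 ≡ 13 (mod 25). Now have (13/25).
13 ≡ 1 (mod 4), so quadratic reciprocity gives (13/25) = (25/13). Reduce: 25 ≡ 12 (mod 13). Now have (12/13).
Factor out 2: 12 = 2^2·3. Since 13 ≡ 5 (mod 8), (2/13) = -1, and (2/13)^2 = +1. Now have (3/13).
13 ≡ 1 (mod 4), so quadratic reciprocity gives (3/13) = (13/3). Reduce: 13 ≡ 1 (mod 3). Now have (1/3).
(1/3) = 1. Collecting the sign factors: 1.
The Legendre symbol is 1, so x^2 ≡ -1625 (mod 7621) has solution.

yes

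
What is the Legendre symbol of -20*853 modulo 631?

-1

By multiplicativity, (-20·853 / 631) = (-20 / 631)·(853 / 631).
First factor (-20 / 631):
Reduce the numerator: -20 ≡ 611 (mod 631), so (-20 / 631) = (611 / 631).
Both 611 ≡ 3 and 631 ≡ 3 (mod 4), so reciprocity gives (611 / 631) = -(631 / 611). Reduce: 631 ≡ 20 (mod 611). Now have -(20 / 611).
Factor out 2: 20 = 2^2·5. Since 611 ≡ 3 (mod 8), (2 / 611) = -1, and (2 / 611)^2 = +1. Now have -(5 / 611).
5 ≡ 1 (mod 4), so quadratic reciprocity gives (5 / 611) = (611 / 5). Reduce: 611 ≡ 1 (mod 5). Now have -(1 / 5).
(1 / 5) = 1. Collecting the sign factors: -1.
Second factor (853 / 631):
Reduce the numerator: 853 ≡ 222 (mod 631), so (853 / 631) = (222 / 631).
Factor out 2: 222 = 2·111. Since 631 ≡ 7 (mod 8), (2 / 631) = +1. Now have (111 / 631).
Both 111 ≡ 3 and 631 ≡ 3 (mod 4), so reciprocity gives (111 / 631) = -(631 / 111). Reduce: 631 ≡ 76 (mod 111). Now have -(76 / 111).
Factor out 2: 76 = 2^2·19. Since 111 ≡ 7 (mod 8), (2 / 111) = +1, and (2 / 111)^2 = +1. Now have -(19 / 111).
Both 19 ≡ 3 and 111 ≡ 3 (mod 4), so reciprocity gives (19 / 111) = -(111 / 19). Reduce: 111 ≡ 16 (mod 19). Now have (16 / 19).
Factor out 2: 16 = 2^4. Since 19 ≡ 3 (mod 8), (2 / 19) = -1, and (2 / 19)^4 = +1. Now have (1 / 19).
(1 / 19) = 1. Collecting the sign factors: 1.
Product: (-1)·(1) = -1.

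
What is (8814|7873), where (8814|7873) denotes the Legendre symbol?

1

Reduce the numerator: 8814 ≡ 941 (mod 7873), so (8814|7873) = (941|7873).
941 ≡ 1 (mod 4), so quadratic reciprocity gives (941|7873) = (7873|941). Reduce: 7873 ≡ 345 (mod 941). Now have (345|941).
345 ≡ 1 (mod 4), so quadratic reciprocity gives (345|941) = (941|345). Reduce: 941 ≡ 251 (mod 345). Now have (251|345).
345 ≡ 1 (mod 4), so quadratic reciprocity gives (251|345) = (345|251). Reduce: 345 ≡ 94 (mod 251). Now have (94|251).
Factor out 2: 94 = 2·47. Since 251 ≡ 3 (mod 8), (2|251) = -1. Now have -(47|251).
Both 47 ≡ 3 and 251 ≡ 3 (mod 4), so reciprocity gives (47|251) = -(251|47). Reduce: 251 ≡ 16 (mod 47). Now have (16|47).
Factor out 2: 16 = 2^4. Since 47 ≡ 7 (mod 8), (2|47) = +1, and (2|47)^4 = +1. Now have (1|47).
(1|47) = 1. Collecting the sign factors: 1.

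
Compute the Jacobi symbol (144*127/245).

By multiplicativity, (144·127/245) = (144/245)·(127/245).
First factor (144/245):
(144/245)
  = (9/245)    [245 ≡ 5 mod 8 ⇒ (2/245)^4 = +1]
  = (245/9)    [QR: 9 ≡ 1 mod 4, sign kept]
  = (2/9)    [245 ≡ 2 mod 9]
  = (1/9)    [9 ≡ 1 mod 8 ⇒ (2/9) = +1]
  = 1    [(1/9) = 1]
Second factor (127/245):
(127/245)
  = (245/127)    [QR: 245 ≡ 1 mod 4, sign kept]
  = (118/127)    [245 ≡ 118 mod 127]
  = (59/127)    [127 ≡ 7 mod 8 ⇒ (2/127) = +1]
  = -(127/59)    [QR: both ≡ 3 mod 4, sign flips]
  = -(9/59)    [127 ≡ 9 mod 59]
  = -(59/9)    [QR: 9 ≡ 1 mod 4, sign kept]
  = -(5/9)    [59 ≡ 5 mod 9]
  = -(9/5)    [QR: 5 ≡ 1 mod 4, sign kept]
  = -(4/5)    [9 ≡ 4 mod 5]
  = -(1/5)    [5 ≡ 5 mod 8 ⇒ (2/5)^2 = +1]
  = -1    [(1/5) = 1]
Product: (1)·(-1) = -1.

-1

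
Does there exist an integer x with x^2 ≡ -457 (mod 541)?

Reduce the numerator: -457 ≡ 84 (mod 541), so (-457/541) = (84/541).
Factor out 2: 84 = 2^2·21. Since 541 ≡ 5 (mod 8), (2/541) = -1, and (2/541)^2 = +1. Now have (21/541).
21 ≡ 1 (mod 4), so quadratic reciprocity gives (21/541) = (541/21). Reduce: 541 ≡ 16 (mod 21). Now have (16/21).
Factor out 2: 16 = 2^4. Since 21 ≡ 5 (mod 8), (2/21) = -1, and (2/21)^4 = +1. Now have (1/21).
(1/21) = 1. Collecting the sign factors: 1.
(-457/541) = 1, and 541 is prime, so -457 is a quadratic residue mod 541.

yes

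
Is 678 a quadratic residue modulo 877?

yes

Factor out 2: 678 = 2·339. Since 877 ≡ 5 (mod 8), (2/877) = -1. Now have -(339/877).
877 ≡ 1 (mod 4), so quadratic reciprocity gives (339/877) = (877/339). Reduce: 877 ≡ 199 (mod 339). Now have -(199/339).
Both 199 ≡ 3 and 339 ≡ 3 (mod 4), so reciprocity gives (199/339) = -(339/199). Reduce: 339 ≡ 140 (mod 199). Now have (140/199).
Factor out 2: 140 = 2^2·35. Since 199 ≡ 7 (mod 8), (2/199) = +1, and (2/199)^2 = +1. Now have (35/199).
Both 35 ≡ 3 and 199 ≡ 3 (mod 4), so reciprocity gives (35/199) = -(199/35). Reduce: 199 ≡ 24 (mod 35). Now have -(24/35).
Factor out 2: 24 = 2^3·3. Since 35 ≡ 3 (mod 8), (2/35) = -1, and (2/35)^3 = -1. Now have (3/35).
Both 3 ≡ 3 and 35 ≡ 3 (mod 4), so reciprocity gives (3/35) = -(35/3). Reduce: 35 ≡ 2 (mod 3). Now have -(2/3).
Factor out 2: 2 = 2. Since 3 ≡ 3 (mod 8), (2/3) = -1. Now have (1/3).
(1/3) = 1. Collecting the sign factors: 1.
The Legendre symbol is 1, so x^2 ≡ 678 (mod 877) has solution.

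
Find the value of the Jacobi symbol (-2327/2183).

(-2327/2183)
  = (2039/2183)    [-2327 ≡ 2039 mod 2183]
  = -(2183/2039)    [QR: both ≡ 3 mod 4, sign flips]
  = -(144/2039)    [2183 ≡ 144 mod 2039]
  = -(9/2039)    [2039 ≡ 7 mod 8 ⇒ (2/2039)^4 = +1]
  = -(2039/9)    [QR: 9 ≡ 1 mod 4, sign kept]
  = -(5/9)    [2039 ≡ 5 mod 9]
  = -(9/5)    [QR: 5 ≡ 1 mod 4, sign kept]
  = -(4/5)    [9 ≡ 4 mod 5]
  = -(1/5)    [5 ≡ 5 mod 8 ⇒ (2/5)^2 = +1]
  = -1    [(1/5) = 1]

-1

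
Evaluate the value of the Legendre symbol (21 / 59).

21 ≡ 1 (mod 4), so quadratic reciprocity gives (21 / 59) = (59 / 21). Reduce: 59 ≡ 17 (mod 21). Now have (17 / 21).
17 ≡ 1 (mod 4), so quadratic reciprocity gives (17 / 21) = (21 / 17). Reduce: 21 ≡ 4 (mod 17). Now have (4 / 17).
Factor out 2: 4 = 2^2. Since 17 ≡ 1 (mod 8), (2 / 17) = +1, and (2 / 17)^2 = +1. Now have (1 / 17).
(1 / 17) = 1. Collecting the sign factors: 1.

1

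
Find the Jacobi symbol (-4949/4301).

Reduce the numerator: -4949 ≡ 3653 (mod 4301), so (-4949/4301) = (3653/4301).
3653 ≡ 1 (mod 4), so quadratic reciprocity gives (3653/4301) = (4301/3653). Reduce: 4301 ≡ 648 (mod 3653). Now have (648/3653).
Factor out 2: 648 = 2^3·81. Since 3653 ≡ 5 (mod 8), (2/3653) = -1, and (2/3653)^3 = -1. Now have -(81/3653).
81 ≡ 1 (mod 4), so quadratic reciprocity gives (81/3653) = (3653/81). Reduce: 3653 ≡ 8 (mod 81). Now have -(8/81).
Factor out 2: 8 = 2^3. Since 81 ≡ 1 (mod 8), (2/81) = +1, and (2/81)^3 = +1. Now have -(1/81).
(1/81) = 1. Collecting the sign factors: -1.

-1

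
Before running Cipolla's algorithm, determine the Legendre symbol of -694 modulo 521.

-1

Reduce the numerator: -694 ≡ 348 (mod 521), so (-694/521) = (348/521).
Factor out 2: 348 = 2^2·87. Since 521 ≡ 1 (mod 8), (2/521) = +1, and (2/521)^2 = +1. Now have (87/521).
521 ≡ 1 (mod 4), so quadratic reciprocity gives (87/521) = (521/87). Reduce: 521 ≡ 86 (mod 87). Now have (86/87).
Factor out 2: 86 = 2·43. Since 87 ≡ 7 (mod 8), (2/87) = +1. Now have (43/87).
Both 43 ≡ 3 and 87 ≡ 3 (mod 4), so reciprocity gives (43/87) = -(87/43). Reduce: 87 ≡ 1 (mod 43). Now have -(1/43).
(1/43) = 1. Collecting the sign factors: -1.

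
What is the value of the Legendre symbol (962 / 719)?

Reduce the numerator: 962 ≡ 243 (mod 719), so (962 / 719) = (243 / 719).
Both 243 ≡ 3 and 719 ≡ 3 (mod 4), so reciprocity gives (243 / 719) = -(719 / 243). Reduce: 719 ≡ 233 (mod 243). Now have -(233 / 243).
233 ≡ 1 (mod 4), so quadratic reciprocity gives (233 / 243) = (243 / 233). Reduce: 243 ≡ 10 (mod 233). Now have -(10 / 233).
Factor out 2: 10 = 2·5. Since 233 ≡ 1 (mod 8), (2 / 233) = +1. Now have -(5 / 233).
5 ≡ 1 (mod 4), so quadratic reciprocity gives (5 / 233) = (233 / 5). Reduce: 233 ≡ 3 (mod 5). Now have -(3 / 5).
5 ≡ 1 (mod 4), so quadratic reciprocity gives (3 / 5) = (5 / 3). Reduce: 5 ≡ 2 (mod 3). Now have -(2 / 3).
Factor out 2: 2 = 2. Since 3 ≡ 3 (mod 8), (2 / 3) = -1. Now have (1 / 3).
(1 / 3) = 1. Collecting the sign factors: 1.

1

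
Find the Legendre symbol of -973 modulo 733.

-1

(-973|733)
  = (973|733)    [733 ≡ 1 mod 4 ⇒ (-1|733) = +1]
  = (240|733)    [973 ≡ 240 mod 733]
  = (15|733)    [733 ≡ 5 mod 8 ⇒ (2|733)^4 = +1]
  = (733|15)    [QR: 733 ≡ 1 mod 4, sign kept]
  = (13|15)    [733 ≡ 13 mod 15]
  = (15|13)    [QR: 13 ≡ 1 mod 4, sign kept]
  = (2|13)    [15 ≡ 2 mod 13]
  = -(1|13)    [13 ≡ 5 mod 8 ⇒ (2|13) = -1]
  = -1    [(1|13) = 1]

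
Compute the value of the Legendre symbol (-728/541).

1

(-728/541)
  = (728/541)    [541 ≡ 1 mod 4 ⇒ (-1/541) = +1]
  = (187/541)    [728 ≡ 187 mod 541]
  = (541/187)    [QR: 541 ≡ 1 mod 4, sign kept]
  = (167/187)    [541 ≡ 167 mod 187]
  = -(187/167)    [QR: both ≡ 3 mod 4, sign flips]
  = -(20/167)    [187 ≡ 20 mod 167]
  = -(5/167)    [167 ≡ 7 mod 8 ⇒ (2/167)^2 = +1]
  = -(167/5)    [QR: 5 ≡ 1 mod 4, sign kept]
  = -(2/5)    [167 ≡ 2 mod 5]
  = (1/5)    [5 ≡ 5 mod 8 ⇒ (2/5) = -1]
  = 1    [(1/5) = 1]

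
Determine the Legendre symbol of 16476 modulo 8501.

1

Reduce the numerator: 16476 ≡ 7975 (mod 8501), so (16476/8501) = (7975/8501).
8501 ≡ 1 (mod 4), so quadratic reciprocity gives (7975/8501) = (8501/7975). Reduce: 8501 ≡ 526 (mod 7975). Now have (526/7975).
Factor out 2: 526 = 2·263. Since 7975 ≡ 7 (mod 8), (2/7975) = +1. Now have (263/7975).
Both 263 ≡ 3 and 7975 ≡ 3 (mod 4), so reciprocity gives (263/7975) = -(7975/263). Reduce: 7975 ≡ 85 (mod 263). Now have -(85/263).
85 ≡ 1 (mod 4), so quadratic reciprocity gives (85/263) = (263/85). Reduce: 263 ≡ 8 (mod 85). Now have -(8/85).
Factor out 2: 8 = 2^3. Since 85 ≡ 5 (mod 8), (2/85) = -1, and (2/85)^3 = -1. Now have (1/85).
(1/85) = 1. Collecting the sign factors: 1.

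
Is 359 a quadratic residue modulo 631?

Both 359 ≡ 3 and 631 ≡ 3 (mod 4), so reciprocity gives (359|631) = -(631|359). Reduce: 631 ≡ 272 (mod 359). Now have -(272|359).
Factor out 2: 272 = 2^4·17. Since 359 ≡ 7 (mod 8), (2|359) = +1, and (2|359)^4 = +1. Now have -(17|359).
17 ≡ 1 (mod 4), so quadratic reciprocity gives (17|359) = (359|17). Reduce: 359 ≡ 2 (mod 17). Now have -(2|17).
Factor out 2: 2 = 2. Since 17 ≡ 1 (mod 8), (2|17) = +1. Now have -(1|17).
(1|17) = 1. Collecting the sign factors: -1.
(359|631) = -1, and 631 is prime, so 359 is not a quadratic residue mod 631.

no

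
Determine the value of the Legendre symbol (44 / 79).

Factor out 2: 44 = 2^2·11. Since 79 ≡ 7 (mod 8), (2 / 79) = +1, and (2 / 79)^2 = +1. Now have (11 / 79).
Both 11 ≡ 3 and 79 ≡ 3 (mod 4), so reciprocity gives (11 / 79) = -(79 / 11). Reduce: 79 ≡ 2 (mod 11). Now have -(2 / 11).
Factor out 2: 2 = 2. Since 11 ≡ 3 (mod 8), (2 / 11) = -1. Now have (1 / 11).
(1 / 11) = 1. Collecting the sign factors: 1.

1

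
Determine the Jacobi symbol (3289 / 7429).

(3289 / 7429)
  = (7429 / 3289)    [QR: 3289 ≡ 1 mod 4, sign kept]
  = (851 / 3289)    [7429 ≡ 851 mod 3289]
  = (3289 / 851)    [QR: 3289 ≡ 1 mod 4, sign kept]
  = (736 / 851)    [3289 ≡ 736 mod 851]
  = -(23 / 851)    [851 ≡ 3 mod 8 ⇒ (2 / 851)^5 = -1]
  = (851 / 23)    [QR: both ≡ 3 mod 4, sign flips]
  = (0 / 23)    [851 ≡ 0 mod 23]
  = 0    [numerator 0, gcd > 1]

0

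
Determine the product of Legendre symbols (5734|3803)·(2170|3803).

-1

By multiplicativity, (5734·2170|3803) = (5734|3803)·(2170|3803).
First factor (5734|3803):
Reduce the numerator: 5734 ≡ 1931 (mod 3803), so (5734|3803) = (1931|3803).
Both 1931 ≡ 3 and 3803 ≡ 3 (mod 4), so reciprocity gives (1931|3803) = -(3803|1931). Reduce: 3803 ≡ 1872 (mod 1931). Now have -(1872|1931).
Factor out 2: 1872 = 2^4·117. Since 1931 ≡ 3 (mod 8), (2|1931) = -1, and (2|1931)^4 = +1. Now have -(117|1931).
117 ≡ 1 (mod 4), so quadratic reciprocity gives (117|1931) = (1931|117). Reduce: 1931 ≡ 59 (mod 117). Now have -(59|117).
117 ≡ 1 (mod 4), so quadratic reciprocity gives (59|117) = (117|59). Reduce: 117 ≡ 58 (mod 59). Now have -(58|59).
Factor out 2: 58 = 2·29. Since 59 ≡ 3 (mod 8), (2|59) = -1. Now have (29|59).
29 ≡ 1 (mod 4), so quadratic reciprocity gives (29|59) = (59|29). Reduce: 59 ≡ 1 (mod 29). Now have (1|29).
(1|29) = 1. Collecting the sign factors: 1.
Second factor (2170|3803):
Factor out 2: 2170 = 2·1085. Since 3803 ≡ 3 (mod 8), (2|3803) = -1. Now have -(1085|3803).
1085 ≡ 1 (mod 4), so quadratic reciprocity gives (1085|3803) = (3803|1085). Reduce: 3803 ≡ 548 (mod 1085). Now have -(548|1085).
Factor out 2: 548 = 2^2·137. Since 1085 ≡ 5 (mod 8), (2|1085) = -1, and (2|1085)^2 = +1. Now have -(137|1085).
137 ≡ 1 (mod 4), so quadratic reciprocity gives (137|1085) = (1085|137). Reduce: 1085 ≡ 126 (mod 137). Now have -(126|137).
Factor out 2: 126 = 2·63. Since 137 ≡ 1 (mod 8), (2|137) = +1. Now have -(63|137).
137 ≡ 1 (mod 4), so quadratic reciprocity gives (63|137) = (137|63). Reduce: 137 ≡ 11 (mod 63). Now have -(11|63).
Both 11 ≡ 3 and 63 ≡ 3 (mod 4), so reciprocity gives (11|63) = -(63|11). Reduce: 63 ≡ 8 (mod 11). Now have (8|11).
Factor out 2: 8 = 2^3. Since 11 ≡ 3 (mod 8), (2|11) = -1, and (2|11)^3 = -1. Now have -(1|11).
(1|11) = 1. Collecting the sign factors: -1.
Product: (1)·(-1) = -1.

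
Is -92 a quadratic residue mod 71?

(-92/71)
  = -(92/71)    [71 ≡ 3 mod 4 ⇒ (-1/71) = -1]
  = -(21/71)    [92 ≡ 21 mod 71]
  = -(71/21)    [QR: 21 ≡ 1 mod 4, sign kept]
  = -(8/21)    [71 ≡ 8 mod 21]
  = (1/21)    [21 ≡ 5 mod 8 ⇒ (2/21)^3 = -1]
  = 1    [(1/21) = 1]
(-92/71) = 1, and 71 is prime, so -92 is a quadratic residue mod 71.

yes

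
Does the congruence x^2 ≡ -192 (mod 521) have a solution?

no

(-192/521)
  = (329/521)    [-192 ≡ 329 mod 521]
  = (521/329)    [QR: 329 ≡ 1 mod 4, sign kept]
  = (192/329)    [521 ≡ 192 mod 329]
  = (3/329)    [329 ≡ 1 mod 8 ⇒ (2/329)^6 = +1]
  = (329/3)    [QR: 329 ≡ 1 mod 4, sign kept]
  = (2/3)    [329 ≡ 2 mod 3]
  = -(1/3)    [3 ≡ 3 mod 8 ⇒ (2/3) = -1]
  = -1    [(1/3) = 1]
(-192/521) = -1, and 521 is prime, so -192 is not a quadratic residue mod 521.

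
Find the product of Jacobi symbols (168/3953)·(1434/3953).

1

By multiplicativity, (168·1434/3953) = (168/3953)·(1434/3953).
First factor (168/3953):
(168/3953)
  = (21/3953)    [3953 ≡ 1 mod 8 ⇒ (2/3953)^3 = +1]
  = (3953/21)    [QR: 21 ≡ 1 mod 4, sign kept]
  = (5/21)    [3953 ≡ 5 mod 21]
  = (21/5)    [QR: 5 ≡ 1 mod 4, sign kept]
  = (1/5)    [21 ≡ 1 mod 5]
  = 1    [(1/5) = 1]
Second factor (1434/3953):
(1434/3953)
  = (717/3953)    [3953 ≡ 1 mod 8 ⇒ (2/3953) = +1]
  = (3953/717)    [QR: 717 ≡ 1 mod 4, sign kept]
  = (368/717)    [3953 ≡ 368 mod 717]
  = (23/717)    [717 ≡ 5 mod 8 ⇒ (2/717)^4 = +1]
  = (717/23)    [QR: 717 ≡ 1 mod 4, sign kept]
  = (4/23)    [717 ≡ 4 mod 23]
  = (1/23)    [23 ≡ 7 mod 8 ⇒ (2/23)^2 = +1]
  = 1    [(1/23) = 1]
Product: (1)·(1) = 1.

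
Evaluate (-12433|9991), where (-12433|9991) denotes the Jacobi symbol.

Reduce the numerator: -12433 ≡ 7549 (mod 9991), so (-12433|9991) = (7549|9991).
7549 ≡ 1 (mod 4), so quadratic reciprocity gives (7549|9991) = (9991|7549). Reduce: 9991 ≡ 2442 (mod 7549). Now have (2442|7549).
Factor out 2: 2442 = 2·1221. Since 7549 ≡ 5 (mod 8), (2|7549) = -1. Now have -(1221|7549).
1221 ≡ 1 (mod 4), so quadratic reciprocity gives (1221|7549) = (7549|1221). Reduce: 7549 ≡ 223 (mod 1221). Now have -(223|1221).
1221 ≡ 1 (mod 4), so quadratic reciprocity gives (223|1221) = (1221|223). Reduce: 1221 ≡ 106 (mod 223). Now have -(106|223).
Factor out 2: 106 = 2·53. Since 223 ≡ 7 (mod 8), (2|223) = +1. Now have -(53|223).
53 ≡ 1 (mod 4), so quadratic reciprocity gives (53|223) = (223|53). Reduce: 223 ≡ 11 (mod 53). Now have -(11|53).
53 ≡ 1 (mod 4), so quadratic reciprocity gives (11|53) = (53|11). Reduce: 53 ≡ 9 (mod 11). Now have -(9|11).
9 ≡ 1 (mod 4), so quadratic reciprocity gives (9|11) = (11|9). Reduce: 11 ≡ 2 (mod 9). Now have -(2|9).
Factor out 2: 2 = 2. Since 9 ≡ 1 (mod 8), (2|9) = +1. Now have -(1|9).
(1|9) = 1. Collecting the sign factors: -1.

-1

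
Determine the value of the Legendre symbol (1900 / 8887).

(1900 / 8887)
  = (475 / 8887)    [8887 ≡ 7 mod 8 ⇒ (2 / 8887)^2 = +1]
  = -(8887 / 475)    [QR: both ≡ 3 mod 4, sign flips]
  = -(337 / 475)    [8887 ≡ 337 mod 475]
  = -(475 / 337)    [QR: 337 ≡ 1 mod 4, sign kept]
  = -(138 / 337)    [475 ≡ 138 mod 337]
  = -(69 / 337)    [337 ≡ 1 mod 8 ⇒ (2 / 337) = +1]
  = -(337 / 69)    [QR: 69 ≡ 1 mod 4, sign kept]
  = -(61 / 69)    [337 ≡ 61 mod 69]
  = -(69 / 61)    [QR: 61 ≡ 1 mod 4, sign kept]
  = -(8 / 61)    [69 ≡ 8 mod 61]
  = (1 / 61)    [61 ≡ 5 mod 8 ⇒ (2 / 61)^3 = -1]
  = 1    [(1 / 61) = 1]

1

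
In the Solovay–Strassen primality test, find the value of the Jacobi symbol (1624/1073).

0

(1624/1073)
  = (551/1073)    [1624 ≡ 551 mod 1073]
  = (1073/551)    [QR: 1073 ≡ 1 mod 4, sign kept]
  = (522/551)    [1073 ≡ 522 mod 551]
  = (261/551)    [551 ≡ 7 mod 8 ⇒ (2/551) = +1]
  = (551/261)    [QR: 261 ≡ 1 mod 4, sign kept]
  = (29/261)    [551 ≡ 29 mod 261]
  = (261/29)    [QR: 29 ≡ 1 mod 4, sign kept]
  = (0/29)    [261 ≡ 0 mod 29]
  = 0    [numerator 0, gcd > 1]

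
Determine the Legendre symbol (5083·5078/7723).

1

By multiplicativity, (5083·5078/7723) = (5083/7723)·(5078/7723).
First factor (5083/7723):
(5083/7723)
  = -(7723/5083)    [QR: both ≡ 3 mod 4, sign flips]
  = -(2640/5083)    [7723 ≡ 2640 mod 5083]
  = -(165/5083)    [5083 ≡ 3 mod 8 ⇒ (2/5083)^4 = +1]
  = -(5083/165)    [QR: 165 ≡ 1 mod 4, sign kept]
  = -(133/165)    [5083 ≡ 133 mod 165]
  = -(165/133)    [QR: 133 ≡ 1 mod 4, sign kept]
  = -(32/133)    [165 ≡ 32 mod 133]
  = (1/133)    [133 ≡ 5 mod 8 ⇒ (2/133)^5 = -1]
  = 1    [(1/133) = 1]
Second factor (5078/7723):
(5078/7723)
  = -(2539/7723)    [7723 ≡ 3 mod 8 ⇒ (2/7723) = -1]
  = (7723/2539)    [QR: both ≡ 3 mod 4, sign flips]
  = (106/2539)    [7723 ≡ 106 mod 2539]
  = -(53/2539)    [2539 ≡ 3 mod 8 ⇒ (2/2539) = -1]
  = -(2539/53)    [QR: 53 ≡ 1 mod 4, sign kept]
  = -(48/53)    [2539 ≡ 48 mod 53]
  = -(3/53)    [53 ≡ 5 mod 8 ⇒ (2/53)^4 = +1]
  = -(53/3)    [QR: 53 ≡ 1 mod 4, sign kept]
  = -(2/3)    [53 ≡ 2 mod 3]
  = (1/3)    [3 ≡ 3 mod 8 ⇒ (2/3) = -1]
  = 1    [(1/3) = 1]
Product: (1)·(1) = 1.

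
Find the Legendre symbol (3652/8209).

1

(3652/8209)
  = (913/8209)    [8209 ≡ 1 mod 8 ⇒ (2/8209)^2 = +1]
  = (8209/913)    [QR: 913 ≡ 1 mod 4, sign kept]
  = (905/913)    [8209 ≡ 905 mod 913]
  = (913/905)    [QR: 905 ≡ 1 mod 4, sign kept]
  = (8/905)    [913 ≡ 8 mod 905]
  = (1/905)    [905 ≡ 1 mod 8 ⇒ (2/905)^3 = +1]
  = 1    [(1/905) = 1]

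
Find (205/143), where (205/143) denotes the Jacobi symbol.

(205/143)
  = (62/143)    [205 ≡ 62 mod 143]
  = (31/143)    [143 ≡ 7 mod 8 ⇒ (2/143) = +1]
  = -(143/31)    [QR: both ≡ 3 mod 4, sign flips]
  = -(19/31)    [143 ≡ 19 mod 31]
  = (31/19)    [QR: both ≡ 3 mod 4, sign flips]
  = (12/19)    [31 ≡ 12 mod 19]
  = (3/19)    [19 ≡ 3 mod 8 ⇒ (2/19)^2 = +1]
  = -(19/3)    [QR: both ≡ 3 mod 4, sign flips]
  = -(1/3)    [19 ≡ 1 mod 3]
  = -1    [(1/3) = 1]

-1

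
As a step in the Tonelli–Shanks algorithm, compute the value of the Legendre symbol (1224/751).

Reduce the numerator: 1224 ≡ 473 (mod 751), so (1224/751) = (473/751).
473 ≡ 1 (mod 4), so quadratic reciprocity gives (473/751) = (751/473). Reduce: 751 ≡ 278 (mod 473). Now have (278/473).
Factor out 2: 278 = 2·139. Since 473 ≡ 1 (mod 8), (2/473) = +1. Now have (139/473).
473 ≡ 1 (mod 4), so quadratic reciprocity gives (139/473) = (473/139). Reduce: 473 ≡ 56 (mod 139). Now have (56/139).
Factor out 2: 56 = 2^3·7. Since 139 ≡ 3 (mod 8), (2/139) = -1, and (2/139)^3 = -1. Now have -(7/139).
Both 7 ≡ 3 and 139 ≡ 3 (mod 4), so reciprocity gives (7/139) = -(139/7). Reduce: 139 ≡ 6 (mod 7). Now have (6/7).
Factor out 2: 6 = 2·3. Since 7 ≡ 7 (mod 8), (2/7) = +1. Now have (3/7).
Both 3 ≡ 3 and 7 ≡ 3 (mod 4), so reciprocity gives (3/7) = -(7/3). Reduce: 7 ≡ 1 (mod 3). Now have -(1/3).
(1/3) = 1. Collecting the sign factors: -1.

-1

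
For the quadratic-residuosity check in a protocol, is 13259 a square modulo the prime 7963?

(13259/7963)
  = (5296/7963)    [13259 ≡ 5296 mod 7963]
  = (331/7963)    [7963 ≡ 3 mod 8 ⇒ (2/7963)^4 = +1]
  = -(7963/331)    [QR: both ≡ 3 mod 4, sign flips]
  = -(19/331)    [7963 ≡ 19 mod 331]
  = (331/19)    [QR: both ≡ 3 mod 4, sign flips]
  = (8/19)    [331 ≡ 8 mod 19]
  = -(1/19)    [19 ≡ 3 mod 8 ⇒ (2/19)^3 = -1]
  = -1    [(1/19) = 1]
(13259/7963) = -1, and 7963 is prime, so 13259 is not a quadratic residue mod 7963.

no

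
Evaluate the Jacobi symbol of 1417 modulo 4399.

1417 ≡ 1 (mod 4), so quadratic reciprocity gives (1417|4399) = (4399|1417). Reduce: 4399 ≡ 148 (mod 1417). Now have (148|1417).
Factor out 2: 148 = 2^2·37. Since 1417 ≡ 1 (mod 8), (2|1417) = +1, and (2|1417)^2 = +1. Now have (37|1417).
37 ≡ 1 (mod 4), so quadratic reciprocity gives (37|1417) = (1417|37). Reduce: 1417 ≡ 11 (mod 37). Now have (11|37).
37 ≡ 1 (mod 4), so quadratic reciprocity gives (11|37) = (37|11). Reduce: 37 ≡ 4 (mod 11). Now have (4|11).
Factor out 2: 4 = 2^2. Since 11 ≡ 3 (mod 8), (2|11) = -1, and (2|11)^2 = +1. Now have (1|11).
(1|11) = 1. Collecting the sign factors: 1.

1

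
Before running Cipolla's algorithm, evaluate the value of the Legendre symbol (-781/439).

-1

(-781/439)
  = (97/439)    [-781 ≡ 97 mod 439]
  = (439/97)    [QR: 97 ≡ 1 mod 4, sign kept]
  = (51/97)    [439 ≡ 51 mod 97]
  = (97/51)    [QR: 97 ≡ 1 mod 4, sign kept]
  = (46/51)    [97 ≡ 46 mod 51]
  = -(23/51)    [51 ≡ 3 mod 8 ⇒ (2/51) = -1]
  = (51/23)    [QR: both ≡ 3 mod 4, sign flips]
  = (5/23)    [51 ≡ 5 mod 23]
  = (23/5)    [QR: 5 ≡ 1 mod 4, sign kept]
  = (3/5)    [23 ≡ 3 mod 5]
  = (5/3)    [QR: 5 ≡ 1 mod 4, sign kept]
  = (2/3)    [5 ≡ 2 mod 3]
  = -(1/3)    [3 ≡ 3 mod 8 ⇒ (2/3) = -1]
  = -1    [(1/3) = 1]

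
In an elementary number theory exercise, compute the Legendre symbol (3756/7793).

Factor out 2: 3756 = 2^2·939. Since 7793 ≡ 1 (mod 8), (2/7793) = +1, and (2/7793)^2 = +1. Now have (939/7793).
7793 ≡ 1 (mod 4), so quadratic reciprocity gives (939/7793) = (7793/939). Reduce: 7793 ≡ 281 (mod 939). Now have (281/939).
281 ≡ 1 (mod 4), so quadratic reciprocity gives (281/939) = (939/281). Reduce: 939 ≡ 96 (mod 281). Now have (96/281).
Factor out 2: 96 = 2^5·3. Since 281 ≡ 1 (mod 8), (2/281) = +1, and (2/281)^5 = +1. Now have (3/281).
281 ≡ 1 (mod 4), so quadratic reciprocity gives (3/281) = (281/3). Reduce: 281 ≡ 2 (mod 3). Now have (2/3).
Factor out 2: 2 = 2. Since 3 ≡ 3 (mod 8), (2/3) = -1. Now have -(1/3).
(1/3) = 1. Collecting the sign factors: -1.

-1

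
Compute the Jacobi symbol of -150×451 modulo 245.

By multiplicativity, (-150·451|245) = (-150|245)·(451|245).
First factor (-150|245):
(-150|245)
  = (95|245)    [-150 ≡ 95 mod 245]
  = (245|95)    [QR: 245 ≡ 1 mod 4, sign kept]
  = (55|95)    [245 ≡ 55 mod 95]
  = -(95|55)    [QR: both ≡ 3 mod 4, sign flips]
  = -(40|55)    [95 ≡ 40 mod 55]
  = -(5|55)    [55 ≡ 7 mod 8 ⇒ (2|55)^3 = +1]
  = -(55|5)    [QR: 5 ≡ 1 mod 4, sign kept]
  = -(0|5)    [55 ≡ 0 mod 5]
  = 0    [numerator 0, gcd > 1]
Second factor (451|245):
(451|245)
  = (206|245)    [451 ≡ 206 mod 245]
  = -(103|245)    [245 ≡ 5 mod 8 ⇒ (2|245) = -1]
  = -(245|103)    [QR: 245 ≡ 1 mod 4, sign kept]
  = -(39|103)    [245 ≡ 39 mod 103]
  = (103|39)    [QR: both ≡ 3 mod 4, sign flips]
  = (25|39)    [103 ≡ 25 mod 39]
  = (39|25)    [QR: 25 ≡ 1 mod 4, sign kept]
  = (14|25)    [39 ≡ 14 mod 25]
  = (7|25)    [25 ≡ 1 mod 8 ⇒ (2|25) = +1]
  = (25|7)    [QR: 25 ≡ 1 mod 4, sign kept]
  = (4|7)    [25 ≡ 4 mod 7]
  = (1|7)    [7 ≡ 7 mod 8 ⇒ (2|7)^2 = +1]
  = 1    [(1|7) = 1]
Product: (0)·(1) = 0.

0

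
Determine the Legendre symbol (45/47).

(45/47)
  = (47/45)    [QR: 45 ≡ 1 mod 4, sign kept]
  = (2/45)    [47 ≡ 2 mod 45]
  = -(1/45)    [45 ≡ 5 mod 8 ⇒ (2/45) = -1]
  = -1    [(1/45) = 1]

-1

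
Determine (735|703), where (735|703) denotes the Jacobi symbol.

(735|703)
  = (32|703)    [735 ≡ 32 mod 703]
  = (1|703)    [703 ≡ 7 mod 8 ⇒ (2|703)^5 = +1]
  = 1    [(1|703) = 1]

1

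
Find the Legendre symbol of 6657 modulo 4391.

1

(6657/4391)
  = (2266/4391)    [6657 ≡ 2266 mod 4391]
  = (1133/4391)    [4391 ≡ 7 mod 8 ⇒ (2/4391) = +1]
  = (4391/1133)    [QR: 1133 ≡ 1 mod 4, sign kept]
  = (992/1133)    [4391 ≡ 992 mod 1133]
  = -(31/1133)    [1133 ≡ 5 mod 8 ⇒ (2/1133)^5 = -1]
  = -(1133/31)    [QR: 1133 ≡ 1 mod 4, sign kept]
  = -(17/31)    [1133 ≡ 17 mod 31]
  = -(31/17)    [QR: 17 ≡ 1 mod 4, sign kept]
  = -(14/17)    [31 ≡ 14 mod 17]
  = -(7/17)    [17 ≡ 1 mod 8 ⇒ (2/17) = +1]
  = -(17/7)    [QR: 17 ≡ 1 mod 4, sign kept]
  = -(3/7)    [17 ≡ 3 mod 7]
  = (7/3)    [QR: both ≡ 3 mod 4, sign flips]
  = (1/3)    [7 ≡ 1 mod 3]
  = 1    [(1/3) = 1]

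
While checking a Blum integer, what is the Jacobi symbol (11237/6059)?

1

(11237/6059)
  = (5178/6059)    [11237 ≡ 5178 mod 6059]
  = -(2589/6059)    [6059 ≡ 3 mod 8 ⇒ (2/6059) = -1]
  = -(6059/2589)    [QR: 2589 ≡ 1 mod 4, sign kept]
  = -(881/2589)    [6059 ≡ 881 mod 2589]
  = -(2589/881)    [QR: 881 ≡ 1 mod 4, sign kept]
  = -(827/881)    [2589 ≡ 827 mod 881]
  = -(881/827)    [QR: 881 ≡ 1 mod 4, sign kept]
  = -(54/827)    [881 ≡ 54 mod 827]
  = (27/827)    [827 ≡ 3 mod 8 ⇒ (2/827) = -1]
  = -(827/27)    [QR: both ≡ 3 mod 4, sign flips]
  = -(17/27)    [827 ≡ 17 mod 27]
  = -(27/17)    [QR: 17 ≡ 1 mod 4, sign kept]
  = -(10/17)    [27 ≡ 10 mod 17]
  = -(5/17)    [17 ≡ 1 mod 8 ⇒ (2/17) = +1]
  = -(17/5)    [QR: 5 ≡ 1 mod 4, sign kept]
  = -(2/5)    [17 ≡ 2 mod 5]
  = (1/5)    [5 ≡ 5 mod 8 ⇒ (2/5) = -1]
  = 1    [(1/5) = 1]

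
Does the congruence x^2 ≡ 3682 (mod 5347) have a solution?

Factor out 2: 3682 = 2·1841. Since 5347 ≡ 3 (mod 8), (2/5347) = -1. Now have -(1841/5347).
1841 ≡ 1 (mod 4), so quadratic reciprocity gives (1841/5347) = (5347/1841). Reduce: 5347 ≡ 1665 (mod 1841). Now have -(1665/1841).
1665 ≡ 1 (mod 4), so quadratic reciprocity gives (1665/1841) = (1841/1665). Reduce: 1841 ≡ 176 (mod 1665). Now have -(176/1665).
Factor out 2: 176 = 2^4·11. Since 1665 ≡ 1 (mod 8), (2/1665) = +1, and (2/1665)^4 = +1. Now have -(11/1665).
1665 ≡ 1 (mod 4), so quadratic reciprocity gives (11/1665) = (1665/11). Reduce: 1665 ≡ 4 (mod 11). Now have -(4/11).
Factor out 2: 4 = 2^2. Since 11 ≡ 3 (mod 8), (2/11) = -1, and (2/11)^2 = +1. Now have -(1/11).
(1/11) = 1. Collecting the sign factors: -1.
(3682/5347) = -1, and 5347 is prime, so 3682 is not a quadratic residue mod 5347.

no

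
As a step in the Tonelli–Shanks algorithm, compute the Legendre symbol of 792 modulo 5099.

-1

Factor out 2: 792 = 2^3·99. Since 5099 ≡ 3 (mod 8), (2/5099) = -1, and (2/5099)^3 = -1. Now have -(99/5099).
Both 99 ≡ 3 and 5099 ≡ 3 (mod 4), so reciprocity gives (99/5099) = -(5099/99). Reduce: 5099 ≡ 50 (mod 99). Now have (50/99).
Factor out 2: 50 = 2·25. Since 99 ≡ 3 (mod 8), (2/99) = -1. Now have -(25/99).
25 ≡ 1 (mod 4), so quadratic reciprocity gives (25/99) = (99/25). Reduce: 99 ≡ 24 (mod 25). Now have -(24/25).
Factor out 2: 24 = 2^3·3. Since 25 ≡ 1 (mod 8), (2/25) = +1, and (2/25)^3 = +1. Now have -(3/25).
25 ≡ 1 (mod 4), so quadratic reciprocity gives (3/25) = (25/3). Reduce: 25 ≡ 1 (mod 3). Now have -(1/3).
(1/3) = 1. Collecting the sign factors: -1.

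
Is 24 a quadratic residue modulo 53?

yes

Factor out 2: 24 = 2^3·3. Since 53 ≡ 5 (mod 8), (2/53) = -1, and (2/53)^3 = -1. Now have -(3/53).
53 ≡ 1 (mod 4), so quadratic reciprocity gives (3/53) = (53/3). Reduce: 53 ≡ 2 (mod 3). Now have -(2/3).
Factor out 2: 2 = 2. Since 3 ≡ 3 (mod 8), (2/3) = -1. Now have (1/3).
(1/3) = 1. Collecting the sign factors: 1.
(24/53) = 1, and 53 is prime, so 24 is a quadratic residue mod 53.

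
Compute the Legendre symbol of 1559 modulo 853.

Reduce the numerator: 1559 ≡ 706 (mod 853), so (1559|853) = (706|853).
Factor out 2: 706 = 2·353. Since 853 ≡ 5 (mod 8), (2|853) = -1. Now have -(353|853).
353 ≡ 1 (mod 4), so quadratic reciprocity gives (353|853) = (853|353). Reduce: 853 ≡ 147 (mod 353). Now have -(147|353).
353 ≡ 1 (mod 4), so quadratic reciprocity gives (147|353) = (353|147). Reduce: 353 ≡ 59 (mod 147). Now have -(59|147).
Both 59 ≡ 3 and 147 ≡ 3 (mod 4), so reciprocity gives (59|147) = -(147|59). Reduce: 147 ≡ 29 (mod 59). Now have (29|59).
29 ≡ 1 (mod 4), so quadratic reciprocity gives (29|59) = (59|29). Reduce: 59 ≡ 1 (mod 29). Now have (1|29).
(1|29) = 1. Collecting the sign factors: 1.

1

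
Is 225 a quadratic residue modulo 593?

225 ≡ 1 (mod 4), so quadratic reciprocity gives (225/593) = (593/225). Reduce: 593 ≡ 143 (mod 225). Now have (143/225).
225 ≡ 1 (mod 4), so quadratic reciprocity gives (143/225) = (225/143). Reduce: 225 ≡ 82 (mod 143). Now have (82/143).
Factor out 2: 82 = 2·41. Since 143 ≡ 7 (mod 8), (2/143) = +1. Now have (41/143).
41 ≡ 1 (mod 4), so quadratic reciprocity gives (41/143) = (143/41). Reduce: 143 ≡ 20 (mod 41). Now have (20/41).
Factor out 2: 20 = 2^2·5. Since 41 ≡ 1 (mod 8), (2/41) = +1, and (2/41)^2 = +1. Now have (5/41).
5 ≡ 1 (mod 4), so quadratic reciprocity gives (5/41) = (41/5). Reduce: 41 ≡ 1 (mod 5). Now have (1/5).
(1/5) = 1. Collecting the sign factors: 1.
(225/593) = 1, and 593 is prime, so 225 is a quadratic residue mod 593.

yes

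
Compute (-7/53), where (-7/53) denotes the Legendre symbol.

(-7/53)
  = (46/53)    [-7 ≡ 46 mod 53]
  = -(23/53)    [53 ≡ 5 mod 8 ⇒ (2/53) = -1]
  = -(53/23)    [QR: 53 ≡ 1 mod 4, sign kept]
  = -(7/23)    [53 ≡ 7 mod 23]
  = (23/7)    [QR: both ≡ 3 mod 4, sign flips]
  = (2/7)    [23 ≡ 2 mod 7]
  = (1/7)    [7 ≡ 7 mod 8 ⇒ (2/7) = +1]
  = 1    [(1/7) = 1]

1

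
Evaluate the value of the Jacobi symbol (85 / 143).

1

(85 / 143)
  = (143 / 85)    [QR: 85 ≡ 1 mod 4, sign kept]
  = (58 / 85)    [143 ≡ 58 mod 85]
  = -(29 / 85)    [85 ≡ 5 mod 8 ⇒ (2 / 85) = -1]
  = -(85 / 29)    [QR: 29 ≡ 1 mod 4, sign kept]
  = -(27 / 29)    [85 ≡ 27 mod 29]
  = -(29 / 27)    [QR: 29 ≡ 1 mod 4, sign kept]
  = -(2 / 27)    [29 ≡ 2 mod 27]
  = (1 / 27)    [27 ≡ 3 mod 8 ⇒ (2 / 27) = -1]
  = 1    [(1 / 27) = 1]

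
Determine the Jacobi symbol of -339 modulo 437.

-1

Reduce the numerator: -339 ≡ 98 (mod 437), so (-339/437) = (98/437).
Factor out 2: 98 = 2·49. Since 437 ≡ 5 (mod 8), (2/437) = -1. Now have -(49/437).
49 ≡ 1 (mod 4), so quadratic reciprocity gives (49/437) = (437/49). Reduce: 437 ≡ 45 (mod 49). Now have -(45/49).
45 ≡ 1 (mod 4), so quadratic reciprocity gives (45/49) = (49/45). Reduce: 49 ≡ 4 (mod 45). Now have -(4/45).
Factor out 2: 4 = 2^2. Since 45 ≡ 5 (mod 8), (2/45) = -1, and (2/45)^2 = +1. Now have -(1/45).
(1/45) = 1. Collecting the sign factors: -1.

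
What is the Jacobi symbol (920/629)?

-1

(920/629)
  = (291/629)    [920 ≡ 291 mod 629]
  = (629/291)    [QR: 629 ≡ 1 mod 4, sign kept]
  = (47/291)    [629 ≡ 47 mod 291]
  = -(291/47)    [QR: both ≡ 3 mod 4, sign flips]
  = -(9/47)    [291 ≡ 9 mod 47]
  = -(47/9)    [QR: 9 ≡ 1 mod 4, sign kept]
  = -(2/9)    [47 ≡ 2 mod 9]
  = -(1/9)    [9 ≡ 1 mod 8 ⇒ (2/9) = +1]
  = -1    [(1/9) = 1]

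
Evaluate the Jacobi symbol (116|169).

1

(116|169)
  = (29|169)    [169 ≡ 1 mod 8 ⇒ (2|169)^2 = +1]
  = (169|29)    [QR: 29 ≡ 1 mod 4, sign kept]
  = (24|29)    [169 ≡ 24 mod 29]
  = -(3|29)    [29 ≡ 5 mod 8 ⇒ (2|29)^3 = -1]
  = -(29|3)    [QR: 29 ≡ 1 mod 4, sign kept]
  = -(2|3)    [29 ≡ 2 mod 3]
  = (1|3)    [3 ≡ 3 mod 8 ⇒ (2|3) = -1]
  = 1    [(1|3) = 1]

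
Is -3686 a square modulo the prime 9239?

yes

Reduce the numerator: -3686 ≡ 5553 (mod 9239), so (-3686/9239) = (5553/9239).
5553 ≡ 1 (mod 4), so quadratic reciprocity gives (5553/9239) = (9239/5553). Reduce: 9239 ≡ 3686 (mod 5553). Now have (3686/5553).
Factor out 2: 3686 = 2·1843. Since 5553 ≡ 1 (mod 8), (2/5553) = +1. Now have (1843/5553).
5553 ≡ 1 (mod 4), so quadratic reciprocity gives (1843/5553) = (5553/1843). Reduce: 5553 ≡ 24 (mod 1843). Now have (24/1843).
Factor out 2: 24 = 2^3·3. Since 1843 ≡ 3 (mod 8), (2/1843) = -1, and (2/1843)^3 = -1. Now have -(3/1843).
Both 3 ≡ 3 and 1843 ≡ 3 (mod 4), so reciprocity gives (3/1843) = -(1843/3). Reduce: 1843 ≡ 1 (mod 3). Now have (1/3).
(1/3) = 1. Collecting the sign factors: 1.
(-3686/9239) = 1, and 9239 is prime, so -3686 is a quadratic residue mod 9239.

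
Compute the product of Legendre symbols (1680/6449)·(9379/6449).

1

By multiplicativity, (1680·9379/6449) = (1680/6449)·(9379/6449).
First factor (1680/6449):
Factor out 2: 1680 = 2^4·105. Since 6449 ≡ 1 (mod 8), (2/6449) = +1, and (2/6449)^4 = +1. Now have (105/6449).
105 ≡ 1 (mod 4), so quadratic reciprocity gives (105/6449) = (6449/105). Reduce: 6449 ≡ 44 (mod 105). Now have (44/105).
Factor out 2: 44 = 2^2·11. Since 105 ≡ 1 (mod 8), (2/105) = +1, and (2/105)^2 = +1. Now have (11/105).
105 ≡ 1 (mod 4), so quadratic reciprocity gives (11/105) = (105/11). Reduce: 105 ≡ 6 (mod 11). Now have (6/11).
Factor out 2: 6 = 2·3. Since 11 ≡ 3 (mod 8), (2/11) = -1. Now have -(3/11).
Both 3 ≡ 3 and 11 ≡ 3 (mod 4), so reciprocity gives (3/11) = -(11/3). Reduce: 11 ≡ 2 (mod 3). Now have (2/3).
Factor out 2: 2 = 2. Since 3 ≡ 3 (mod 8), (2/3) = -1. Now have -(1/3).
(1/3) = 1. Collecting the sign factors: -1.
Second factor (9379/6449):
Reduce the numerator: 9379 ≡ 2930 (mod 6449), so (9379/6449) = (2930/6449).
Factor out 2: 2930 = 2·1465. Since 6449 ≡ 1 (mod 8), (2/6449) = +1. Now have (1465/6449).
1465 ≡ 1 (mod 4), so quadratic reciprocity gives (1465/6449) = (6449/1465). Reduce: 6449 ≡ 589 (mod 1465). Now have (589/1465).
589 ≡ 1 (mod 4), so quadratic reciprocity gives (589/1465) = (1465/589). Reduce: 1465 ≡ 287 (mod 589). Now have (287/589).
589 ≡ 1 (mod 4), so quadratic reciprocity gives (287/589) = (589/287). Reduce: 589 ≡ 15 (mod 287). Now have (15/287).
Both 15 ≡ 3 and 287 ≡ 3 (mod 4), so reciprocity gives (15/287) = -(287/15). Reduce: 287 ≡ 2 (mod 15). Now have -(2/15).
Factor out 2: 2 = 2. Since 15 ≡ 7 (mod 8), (2/15) = +1. Now have -(1/15).
(1/15) = 1. Collecting the sign factors: -1.
Product: (-1)·(-1) = 1.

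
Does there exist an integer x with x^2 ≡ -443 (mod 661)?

(-443|661)
  = (218|661)    [-443 ≡ 218 mod 661]
  = -(109|661)    [661 ≡ 5 mod 8 ⇒ (2|661) = -1]
  = -(661|109)    [QR: 109 ≡ 1 mod 4, sign kept]
  = -(7|109)    [661 ≡ 7 mod 109]
  = -(109|7)    [QR: 109 ≡ 1 mod 4, sign kept]
  = -(4|7)    [109 ≡ 4 mod 7]
  = -(1|7)    [7 ≡ 7 mod 8 ⇒ (2|7)^2 = +1]
  = -1    [(1|7) = 1]
(-443|661) = -1, and 661 is prime, so -443 is not a quadratic residue mod 661.

no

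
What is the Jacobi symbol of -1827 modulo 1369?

(-1827/1369)
  = (911/1369)    [-1827 ≡ 911 mod 1369]
  = (1369/911)    [QR: 1369 ≡ 1 mod 4, sign kept]
  = (458/911)    [1369 ≡ 458 mod 911]
  = (229/911)    [911 ≡ 7 mod 8 ⇒ (2/911) = +1]
  = (911/229)    [QR: 229 ≡ 1 mod 4, sign kept]
  = (224/229)    [911 ≡ 224 mod 229]
  = -(7/229)    [229 ≡ 5 mod 8 ⇒ (2/229)^5 = -1]
  = -(229/7)    [QR: 229 ≡ 1 mod 4, sign kept]
  = -(5/7)    [229 ≡ 5 mod 7]
  = -(7/5)    [QR: 5 ≡ 1 mod 4, sign kept]
  = -(2/5)    [7 ≡ 2 mod 5]
  = (1/5)    [5 ≡ 5 mod 8 ⇒ (2/5) = -1]
  = 1    [(1/5) = 1]

1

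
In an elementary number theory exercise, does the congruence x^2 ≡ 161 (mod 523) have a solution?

161 ≡ 1 (mod 4), so quadratic reciprocity gives (161|523) = (523|161). Reduce: 523 ≡ 40 (mod 161). Now have (40|161).
Factor out 2: 40 = 2^3·5. Since 161 ≡ 1 (mod 8), (2|161) = +1, and (2|161)^3 = +1. Now have (5|161).
5 ≡ 1 (mod 4), so quadratic reciprocity gives (5|161) = (161|5). Reduce: 161 ≡ 1 (mod 5). Now have (1|5).
(1|5) = 1. Collecting the sign factors: 1.
(161|523) = 1, and 523 is prime, so 161 is a quadratic residue mod 523.

yes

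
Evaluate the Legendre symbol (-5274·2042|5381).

By multiplicativity, (-5274·2042|5381) = (-5274|5381)·(2042|5381).
First factor (-5274|5381):
Reduce the numerator: -5274 ≡ 107 (mod 5381), so (-5274|5381) = (107|5381).
5381 ≡ 1 (mod 4), so quadratic reciprocity gives (107|5381) = (5381|107). Reduce: 5381 ≡ 31 (mod 107). Now have (31|107).
Both 31 ≡ 3 and 107 ≡ 3 (mod 4), so reciprocity gives (31|107) = -(107|31). Reduce: 107 ≡ 14 (mod 31). Now have -(14|31).
Factor out 2: 14 = 2·7. Since 31 ≡ 7 (mod 8), (2|31) = +1. Now have -(7|31).
Both 7 ≡ 3 and 31 ≡ 3 (mod 4), so reciprocity gives (7|31) = -(31|7). Reduce: 31 ≡ 3 (mod 7). Now have (3|7).
Both 3 ≡ 3 and 7 ≡ 3 (mod 4), so reciprocity gives (3|7) = -(7|3). Reduce: 7 ≡ 1 (mod 3). Now have -(1|3).
(1|3) = 1. Collecting the sign factors: -1.
Second factor (2042|5381):
Factor out 2: 2042 = 2·1021. Since 5381 ≡ 5 (mod 8), (2|5381) = -1. Now have -(1021|5381).
1021 ≡ 1 (mod 4), so quadratic reciprocity gives (1021|5381) = (5381|1021). Reduce: 5381 ≡ 276 (mod 1021). Now have -(276|1021).
Factor out 2: 276 = 2^2·69. Since 1021 ≡ 5 (mod 8), (2|1021) = -1, and (2|1021)^2 = +1. Now have -(69|1021).
69 ≡ 1 (mod 4), so quadratic reciprocity gives (69|1021) = (1021|69). Reduce: 1021 ≡ 55 (mod 69). Now have -(55|69).
69 ≡ 1 (mod 4), so quadratic reciprocity gives (55|69) = (69|55). Reduce: 69 ≡ 14 (mod 55). Now have -(14|55).
Factor out 2: 14 = 2·7. Since 55 ≡ 7 (mod 8), (2|55) = +1. Now have -(7|55).
Both 7 ≡ 3 and 55 ≡ 3 (mod 4), so reciprocity gives (7|55) = -(55|7). Reduce: 55 ≡ 6 (mod 7). Now have (6|7).
Factor out 2: 6 = 2·3. Since 7 ≡ 7 (mod 8), (2|7) = +1. Now have (3|7).
Both 3 ≡ 3 and 7 ≡ 3 (mod 4), so reciprocity gives (3|7) = -(7|3). Reduce: 7 ≡ 1 (mod 3). Now have -(1|3).
(1|3) = 1. Collecting the sign factors: -1.
Product: (-1)·(-1) = 1.

1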